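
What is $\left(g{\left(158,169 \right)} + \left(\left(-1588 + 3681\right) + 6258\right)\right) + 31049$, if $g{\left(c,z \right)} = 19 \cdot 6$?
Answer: $39514$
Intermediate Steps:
$g{\left(c,z \right)} = 114$
$\left(g{\left(158,169 \right)} + \left(\left(-1588 + 3681\right) + 6258\right)\right) + 31049 = \left(114 + \left(\left(-1588 + 3681\right) + 6258\right)\right) + 31049 = \left(114 + \left(2093 + 6258\right)\right) + 31049 = \left(114 + 8351\right) + 31049 = 8465 + 31049 = 39514$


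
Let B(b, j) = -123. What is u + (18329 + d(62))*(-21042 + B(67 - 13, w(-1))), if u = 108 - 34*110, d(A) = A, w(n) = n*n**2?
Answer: -389249147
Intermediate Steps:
w(n) = n**3
u = -3632 (u = 108 - 3740 = -3632)
u + (18329 + d(62))*(-21042 + B(67 - 13, w(-1))) = -3632 + (18329 + 62)*(-21042 - 123) = -3632 + 18391*(-21165) = -3632 - 389245515 = -389249147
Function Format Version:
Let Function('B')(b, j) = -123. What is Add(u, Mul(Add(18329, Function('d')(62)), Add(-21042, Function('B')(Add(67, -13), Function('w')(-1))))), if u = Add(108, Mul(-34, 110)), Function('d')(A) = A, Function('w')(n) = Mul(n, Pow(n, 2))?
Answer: -389249147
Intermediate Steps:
Function('w')(n) = Pow(n, 3)
u = -3632 (u = Add(108, -3740) = -3632)
Add(u, Mul(Add(18329, Function('d')(62)), Add(-21042, Function('B')(Add(67, -13), Function('w')(-1))))) = Add(-3632, Mul(Add(18329, 62), Add(-21042, -123))) = Add(-3632, Mul(18391, -21165)) = Add(-3632, -389245515) = -389249147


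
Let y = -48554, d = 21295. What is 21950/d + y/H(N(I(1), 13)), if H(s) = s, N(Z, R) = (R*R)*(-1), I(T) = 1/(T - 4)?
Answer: 207533396/719771 ≈ 288.33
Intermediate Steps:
I(T) = 1/(-4 + T)
N(Z, R) = -R**2 (N(Z, R) = R**2*(-1) = -R**2)
21950/d + y/H(N(I(1), 13)) = 21950/21295 - 48554/((-1*13**2)) = 21950*(1/21295) - 48554/((-1*169)) = 4390/4259 - 48554/(-169) = 4390/4259 - 48554*(-1/169) = 4390/4259 + 48554/169 = 207533396/719771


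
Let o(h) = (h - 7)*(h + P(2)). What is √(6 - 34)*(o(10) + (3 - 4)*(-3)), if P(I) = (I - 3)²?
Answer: 72*I*√7 ≈ 190.49*I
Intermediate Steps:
P(I) = (-3 + I)²
o(h) = (1 + h)*(-7 + h) (o(h) = (h - 7)*(h + (-3 + 2)²) = (-7 + h)*(h + (-1)²) = (-7 + h)*(h + 1) = (-7 + h)*(1 + h) = (1 + h)*(-7 + h))
√(6 - 34)*(o(10) + (3 - 4)*(-3)) = √(6 - 34)*((-7 + 10² - 6*10) + (3 - 4)*(-3)) = √(-28)*((-7 + 100 - 60) - 1*(-3)) = (2*I*√7)*(33 + 3) = (2*I*√7)*36 = 72*I*√7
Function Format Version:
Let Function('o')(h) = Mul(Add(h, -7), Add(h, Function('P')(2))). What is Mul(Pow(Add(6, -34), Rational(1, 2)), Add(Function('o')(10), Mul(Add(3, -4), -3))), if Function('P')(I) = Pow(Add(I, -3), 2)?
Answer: Mul(72, I, Pow(7, Rational(1, 2))) ≈ Mul(190.49, I)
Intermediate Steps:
Function('P')(I) = Pow(Add(-3, I), 2)
Function('o')(h) = Mul(Add(1, h), Add(-7, h)) (Function('o')(h) = Mul(Add(h, -7), Add(h, Pow(Add(-3, 2), 2))) = Mul(Add(-7, h), Add(h, Pow(-1, 2))) = Mul(Add(-7, h), Add(h, 1)) = Mul(Add(-7, h), Add(1, h)) = Mul(Add(1, h), Add(-7, h)))
Mul(Pow(Add(6, -34), Rational(1, 2)), Add(Function('o')(10), Mul(Add(3, -4), -3))) = Mul(Pow(Add(6, -34), Rational(1, 2)), Add(Add(-7, Pow(10, 2), Mul(-6, 10)), Mul(Add(3, -4), -3))) = Mul(Pow(-28, Rational(1, 2)), Add(Add(-7, 100, -60), Mul(-1, -3))) = Mul(Mul(2, I, Pow(7, Rational(1, 2))), Add(33, 3)) = Mul(Mul(2, I, Pow(7, Rational(1, 2))), 36) = Mul(72, I, Pow(7, Rational(1, 2)))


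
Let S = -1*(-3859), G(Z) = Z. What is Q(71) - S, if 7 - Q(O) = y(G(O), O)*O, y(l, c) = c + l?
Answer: -13934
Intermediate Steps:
S = 3859
Q(O) = 7 - 2*O² (Q(O) = 7 - (O + O)*O = 7 - 2*O*O = 7 - 2*O²)
Q(71) - S = (7 - 2*71²) - 1*3859 = (7 - 2*5041) - 3859 = (7 - 10082) - 3859 = -10075 - 3859 = -13934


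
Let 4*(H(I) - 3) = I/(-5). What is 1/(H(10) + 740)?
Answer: 2/1485 ≈ 0.0013468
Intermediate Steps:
H(I) = 3 - I/20 (H(I) = 3 + (I/(-5))/4 = 3 + (I*(-1/5))/4 = 3 + (-I/5)/4 = 3 - I/20)
1/(H(10) + 740) = 1/((3 - 1/20*10) + 740) = 1/((3 - 1/2) + 740) = 1/(5/2 + 740) = 1/(1485/2) = 2/1485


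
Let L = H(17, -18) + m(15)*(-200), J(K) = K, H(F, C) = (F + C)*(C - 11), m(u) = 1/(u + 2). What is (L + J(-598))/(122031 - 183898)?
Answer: 9873/1051739 ≈ 0.0093873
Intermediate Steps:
m(u) = 1/(2 + u)
H(F, C) = (-11 + C)*(C + F) (H(F, C) = (C + F)*(-11 + C) = (-11 + C)*(C + F))
L = 293/17 (L = ((-18)² - 11*(-18) - 11*17 - 18*17) - 200/(2 + 15) = (324 + 198 - 187 - 306) - 200/17 = 29 + (1/17)*(-200) = 29 - 200/17 = 293/17 ≈ 17.235)
(L + J(-598))/(122031 - 183898) = (293/17 - 598)/(122031 - 183898) = -9873/17/(-61867) = -9873/17*(-1/61867) = 9873/1051739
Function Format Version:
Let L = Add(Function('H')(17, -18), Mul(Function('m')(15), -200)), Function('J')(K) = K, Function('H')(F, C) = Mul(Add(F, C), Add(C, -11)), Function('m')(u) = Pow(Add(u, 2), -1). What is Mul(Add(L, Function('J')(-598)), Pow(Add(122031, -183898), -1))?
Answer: Rational(9873, 1051739) ≈ 0.0093873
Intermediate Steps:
Function('m')(u) = Pow(Add(2, u), -1)
Function('H')(F, C) = Mul(Add(-11, C), Add(C, F)) (Function('H')(F, C) = Mul(Add(C, F), Add(-11, C)) = Mul(Add(-11, C), Add(C, F)))
L = Rational(293, 17) (L = Add(Add(Pow(-18, 2), Mul(-11, -18), Mul(-11, 17), Mul(-18, 17)), Mul(Pow(Add(2, 15), -1), -200)) = Add(Add(324, 198, -187, -306), Mul(Pow(17, -1), -200)) = Add(29, Mul(Rational(1, 17), -200)) = Add(29, Rational(-200, 17)) = Rational(293, 17) ≈ 17.235)
Mul(Add(L, Function('J')(-598)), Pow(Add(122031, -183898), -1)) = Mul(Add(Rational(293, 17), -598), Pow(Add(122031, -183898), -1)) = Mul(Rational(-9873, 17), Pow(-61867, -1)) = Mul(Rational(-9873, 17), Rational(-1, 61867)) = Rational(9873, 1051739)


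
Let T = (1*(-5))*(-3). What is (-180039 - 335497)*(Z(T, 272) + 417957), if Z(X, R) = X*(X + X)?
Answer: -215703871152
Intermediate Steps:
T = 15 (T = -5*(-3) = 15)
Z(X, R) = 2*X² (Z(X, R) = X*(2*X) = 2*X²)
(-180039 - 335497)*(Z(T, 272) + 417957) = (-180039 - 335497)*(2*15² + 417957) = -515536*(2*225 + 417957) = -515536*(450 + 417957) = -515536*418407 = -215703871152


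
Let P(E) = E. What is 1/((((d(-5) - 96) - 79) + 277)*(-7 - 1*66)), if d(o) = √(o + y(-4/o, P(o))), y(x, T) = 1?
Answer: -51/379892 + I/379892 ≈ -0.00013425 + 2.6323e-6*I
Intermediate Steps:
d(o) = √(1 + o) (d(o) = √(o + 1) = √(1 + o))
1/((((d(-5) - 96) - 79) + 277)*(-7 - 1*66)) = 1/((((√(1 - 5) - 96) - 79) + 277)*(-7 - 1*66)) = 1/((((√(-4) - 96) - 79) + 277)*(-7 - 66)) = 1/((((2*I - 96) - 79) + 277)*(-73)) = 1/((((-96 + 2*I) - 79) + 277)*(-73)) = 1/(((-175 + 2*I) + 277)*(-73)) = 1/((102 + 2*I)*(-73)) = 1/(-7446 - 146*I) = (-7446 + 146*I)/55464232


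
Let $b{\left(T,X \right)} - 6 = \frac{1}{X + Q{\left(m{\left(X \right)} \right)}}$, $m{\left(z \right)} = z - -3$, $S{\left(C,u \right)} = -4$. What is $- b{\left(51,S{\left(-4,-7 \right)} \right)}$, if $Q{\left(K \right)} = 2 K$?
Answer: $- \frac{35}{6} \approx -5.8333$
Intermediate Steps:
$m{\left(z \right)} = 3 + z$ ($m{\left(z \right)} = z + 3 = 3 + z$)
$b{\left(T,X \right)} = 6 + \frac{1}{6 + 3 X}$ ($b{\left(T,X \right)} = 6 + \frac{1}{X + 2 \left(3 + X\right)} = 6 + \frac{1}{X + \left(6 + 2 X\right)} = 6 + \frac{1}{6 + 3 X}$)
$- b{\left(51,S{\left(-4,-7 \right)} \right)} = - \frac{37 + 18 \left(-4\right)}{3 \left(2 - 4\right)} = - \frac{37 - 72}{3 \left(-2\right)} = - \frac{\left(-1\right) \left(-35\right)}{3 \cdot 2} = \left(-1\right) \frac{35}{6} = - \frac{35}{6}$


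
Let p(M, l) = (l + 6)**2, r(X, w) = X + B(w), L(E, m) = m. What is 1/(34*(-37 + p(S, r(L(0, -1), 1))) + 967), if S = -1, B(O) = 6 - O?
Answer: 1/3109 ≈ 0.00032165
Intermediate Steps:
r(X, w) = 6 + X - w (r(X, w) = X + (6 - w) = 6 + X - w)
p(M, l) = (6 + l)**2
1/(34*(-37 + p(S, r(L(0, -1), 1))) + 967) = 1/(34*(-37 + (6 + (6 - 1 - 1*1))**2) + 967) = 1/(34*(-37 + (6 + (6 - 1 - 1))**2) + 967) = 1/(34*(-37 + (6 + 4)**2) + 967) = 1/(34*(-37 + 10**2) + 967) = 1/(34*(-37 + 100) + 967) = 1/(34*63 + 967) = 1/(2142 + 967) = 1/3109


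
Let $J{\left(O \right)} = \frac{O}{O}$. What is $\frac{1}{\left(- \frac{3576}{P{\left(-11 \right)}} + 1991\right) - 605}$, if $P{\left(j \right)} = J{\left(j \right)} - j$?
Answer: $\frac{1}{1088} \approx 0.00091912$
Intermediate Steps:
$J{\left(O \right)} = 1$
$P{\left(j \right)} = 1 - j$
$\frac{1}{\left(- \frac{3576}{P{\left(-11 \right)}} + 1991\right) - 605} = \frac{1}{\left(- \frac{3576}{1 - -11} + 1991\right) - 605} = \frac{1}{\left(- \frac{3576}{1 + 11} + 1991\right) + \left(-4693 + 4088\right)} = \frac{1}{\left(- \frac{3576}{12} + 1991\right) - 605} = \frac{1}{\left(\left(-3576\right) \frac{1}{12} + 1991\right) - 605} = \frac{1}{\left(-298 + 1991\right) - 605} = \frac{1}{1693 - 605} = \frac{1}{1088}$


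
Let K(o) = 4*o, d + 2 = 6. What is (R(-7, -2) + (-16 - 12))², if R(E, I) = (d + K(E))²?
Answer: 300304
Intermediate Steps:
d = 4 (d = -2 + 6 = 4)
R(E, I) = (4 + 4*E)²
(R(-7, -2) + (-16 - 12))² = (16*(1 - 7)² + (-16 - 12))² = (16*(-6)² - 28)² = (16*36 - 28)² = (576 - 28)² = 548² = 300304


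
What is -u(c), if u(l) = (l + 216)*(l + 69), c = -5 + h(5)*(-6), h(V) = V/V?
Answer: -11890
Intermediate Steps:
h(V) = 1
c = -11 (c = -5 + 1*(-6) = -5 - 6 = -11)
u(l) = (69 + l)*(216 + l) (u(l) = (216 + l)*(69 + l) = (69 + l)*(216 + l))
-u(c) = -(14904 + (-11)² + 285*(-11)) = -(14904 + 121 - 3135) = -1*11890 = -11890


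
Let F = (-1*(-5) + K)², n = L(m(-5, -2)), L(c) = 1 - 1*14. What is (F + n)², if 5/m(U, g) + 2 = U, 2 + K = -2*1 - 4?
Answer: 16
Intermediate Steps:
K = -8 (K = -2 + (-2*1 - 4) = -2 + (-2 - 4) = -2 - 6 = -8)
m(U, g) = 5/(-2 + U)
L(c) = -13 (L(c) = 1 - 14 = -13)
n = -13
F = 9 (F = (-1*(-5) - 8)² = (5 - 8)² = (-3)² = 9)
(F + n)² = (9 - 13)² = (-4)² = 16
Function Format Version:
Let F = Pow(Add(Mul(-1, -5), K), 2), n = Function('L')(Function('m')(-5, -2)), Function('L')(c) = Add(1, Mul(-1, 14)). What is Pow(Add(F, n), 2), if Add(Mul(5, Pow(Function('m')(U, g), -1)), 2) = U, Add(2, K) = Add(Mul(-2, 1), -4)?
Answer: 16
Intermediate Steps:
K = -8 (K = Add(-2, Add(Mul(-2, 1), -4)) = Add(-2, Add(-2, -4)) = Add(-2, -6) = -8)
Function('m')(U, g) = Mul(5, Pow(Add(-2, U), -1))
Function('L')(c) = -13 (Function('L')(c) = Add(1, -14) = -13)
n = -13
F = 9 (F = Pow(Add(Mul(-1, -5), -8), 2) = Pow(Add(5, -8), 2) = Pow(-3, 2) = 9)
Pow(Add(F, n), 2) = Pow(Add(9, -13), 2) = Pow(-4, 2) = 16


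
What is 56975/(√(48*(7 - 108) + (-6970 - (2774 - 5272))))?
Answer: -11395*I*√2330/932 ≈ -590.17*I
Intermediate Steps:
56975/(√(48*(7 - 108) + (-6970 - (2774 - 5272)))) = 56975/(√(48*(-101) + (-6970 - 1*(-2498)))) = 56975/(√(-4848 + (-6970 + 2498))) = 56975/(√(-4848 - 4472)) = 56975/(√(-9320)) = 56975/((2*I*√2330)) = 56975*(-I*√2330/4660) = -11395*I*√2330/932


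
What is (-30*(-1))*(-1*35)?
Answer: -1050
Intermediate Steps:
(-30*(-1))*(-1*35) = 30*(-35) = -1050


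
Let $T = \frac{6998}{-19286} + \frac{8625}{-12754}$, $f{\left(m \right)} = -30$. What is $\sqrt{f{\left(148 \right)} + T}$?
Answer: $\frac{i \sqrt{469490113342329982}}{122986822} \approx 5.5713 i$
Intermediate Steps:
$T = - \frac{127797121}{122986822}$ ($T = 6998 \left(- \frac{1}{19286}\right) + 8625 \left(- \frac{1}{12754}\right) = - \frac{3499}{9643} - \frac{8625}{12754} = - \frac{127797121}{122986822} \approx -1.0391$)
$\sqrt{f{\left(148 \right)} + T} = \sqrt{-30 - \frac{127797121}{122986822}} = \sqrt{- \frac{3817401781}{122986822}} = \frac{i \sqrt{469490113342329982}}{122986822}$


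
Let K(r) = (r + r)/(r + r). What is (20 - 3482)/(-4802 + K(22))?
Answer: 3462/4801 ≈ 0.72110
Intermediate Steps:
K(r) = 1 (K(r) = (2*r)/((2*r)) = (2*r)*(1/(2*r)) = 1)
(20 - 3482)/(-4802 + K(22)) = (20 - 3482)/(-4802 + 1) = -3462/(-4801) = -3462*(-1/4801) = 3462/4801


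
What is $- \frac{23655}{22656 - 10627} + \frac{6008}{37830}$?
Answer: $- \frac{411299209}{227528535} \approx -1.8077$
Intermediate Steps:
$- \frac{23655}{22656 - 10627} + \frac{6008}{37830} = - \frac{23655}{22656 - 10627} + 6008 \cdot \frac{1}{37830} = - \frac{23655}{12029} + \frac{3004}{18915} = - \frac{411299209}{227528535}$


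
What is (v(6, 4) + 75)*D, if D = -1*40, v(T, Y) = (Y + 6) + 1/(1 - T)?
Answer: -3392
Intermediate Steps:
v(T, Y) = 6 + Y + 1/(1 - T) (v(T, Y) = (6 + Y) + 1/(1 - T) = 6 + Y + 1/(1 - T))
D = -40
(v(6, 4) + 75)*D = ((-7 - 1*4 + 6*6 + 6*4)/(-1 + 6) + 75)*(-40) = ((-7 - 4 + 36 + 24)/5 + 75)*(-40) = ((⅕)*49 + 75)*(-40) = (49/5 + 75)*(-40) = (424/5)*(-40) = -3392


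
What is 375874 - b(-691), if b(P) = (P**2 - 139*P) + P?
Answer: -196965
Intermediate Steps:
b(P) = P**2 - 138*P
375874 - b(-691) = 375874 - (-691)*(-138 - 691) = 375874 - (-691)*(-829) = 375874 - 1*572839 = 375874 - 572839 = -196965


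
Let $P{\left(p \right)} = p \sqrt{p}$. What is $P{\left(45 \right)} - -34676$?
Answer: $34676 + 135 \sqrt{5} \approx 34978.0$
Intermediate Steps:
$P{\left(p \right)} = p^{\frac{3}{2}}$
$P{\left(45 \right)} - -34676 = 45^{\frac{3}{2}} - -34676 = 135 \sqrt{5} + 34676 = 34676 + 135 \sqrt{5}$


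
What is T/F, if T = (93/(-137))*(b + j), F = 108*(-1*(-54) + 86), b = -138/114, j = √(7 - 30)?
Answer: 713/13119120 - 31*I*√23/690480 ≈ 5.4348e-5 - 0.00021532*I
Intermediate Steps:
j = I*√23 (j = √(-23) = I*√23 ≈ 4.7958*I)
b = -23/19 (b = -138*1/114 = -23/19 ≈ -1.2105)
F = 15120 (F = 108*(54 + 86) = 108*140 = 15120)
T = 2139/2603 - 93*I*√23/137 (T = (93/(-137))*(-23/19 + I*√23) = (93*(-1/137))*(-23/19 + I*√23) = -93*(-23/19 + I*√23)/137 = 2139/2603 - 93*I*√23/137 ≈ 0.82174 - 3.2556*I)
T/F = (2139/2603 - 93*I*√23/137)/15120 = (2139/2603 - 93*I*√23/137)*(1/15120) = 713/13119120 - 31*I*√23/690480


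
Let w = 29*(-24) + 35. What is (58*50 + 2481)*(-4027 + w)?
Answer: -25226128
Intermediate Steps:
w = -661 (w = -696 + 35 = -661)
(58*50 + 2481)*(-4027 + w) = (58*50 + 2481)*(-4027 - 661) = (2900 + 2481)*(-4688) = 5381*(-4688) = -25226128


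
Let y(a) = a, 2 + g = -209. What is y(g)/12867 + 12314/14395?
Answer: 155406893/185220465 ≈ 0.83904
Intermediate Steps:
g = -211 (g = -2 - 209 = -211)
y(g)/12867 + 12314/14395 = -211/12867 + 12314/14395 = 155406893/185220465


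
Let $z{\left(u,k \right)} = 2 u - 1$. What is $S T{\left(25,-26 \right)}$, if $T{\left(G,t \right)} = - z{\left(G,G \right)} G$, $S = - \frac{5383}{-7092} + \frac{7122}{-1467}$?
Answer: $\frac{5800016075}{1155996} \approx 5017.3$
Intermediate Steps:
$z{\left(u,k \right)} = -1 + 2 u$
$S = - \frac{4734707}{1155996}$ ($S = \left(-5383\right) \left(- \frac{1}{7092}\right) + 7122 \left(- \frac{1}{1467}\right) = \frac{5383}{7092} - \frac{2374}{489} = - \frac{4734707}{1155996} \approx -4.0958$)
$T{\left(G,t \right)} = G \left(1 - 2 G\right)$ ($T{\left(G,t \right)} = - (-1 + 2 G) G = \left(1 - 2 G\right) G = G \left(1 - 2 G\right)$)
$S T{\left(25,-26 \right)} = - \frac{4734707 \cdot 25 \left(1 - 50\right)}{1155996} = - \frac{4734707 \cdot 25 \left(-49\right)}{1155996} = \left(- \frac{4734707}{1155996}\right) \left(-1225\right) = \frac{5800016075}{1155996}$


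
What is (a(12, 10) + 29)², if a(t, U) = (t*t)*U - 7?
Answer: 2137444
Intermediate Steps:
a(t, U) = -7 + U*t² (a(t, U) = t²*U - 7 = U*t² - 7 = -7 + U*t²)
(a(12, 10) + 29)² = ((-7 + 10*12²) + 29)² = ((-7 + 10*144) + 29)² = ((-7 + 1440) + 29)² = (1433 + 29)² = 1462² = 2137444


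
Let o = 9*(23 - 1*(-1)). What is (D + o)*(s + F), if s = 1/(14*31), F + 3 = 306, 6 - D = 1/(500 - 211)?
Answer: 8436837971/125426 ≈ 67266.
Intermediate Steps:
D = 1733/289 (D = 6 - 1/(500 - 211) = 6 - 1/289 = 1733/289 ≈ 5.9965)
F = 303 (F = -3 + 306 = 303)
o = 216 (o = 9*(23 + 1) = 9*24 = 216)
s = 1/434 ≈ 0.0023041
(D + o)*(s + F) = (1733/289 + 216)*(1/434 + 303) = (64157/289)*(131503/434) = 8436837971/125426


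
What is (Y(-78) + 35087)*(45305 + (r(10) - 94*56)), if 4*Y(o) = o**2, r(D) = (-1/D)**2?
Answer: 36645532352/25 ≈ 1.4658e+9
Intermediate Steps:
r(D) = D**(-2)
Y(o) = o**2/4
(Y(-78) + 35087)*(45305 + (r(10) - 94*56)) = ((1/4)*(-78)**2 + 35087)*(45305 + (10**(-2) - 94*56)) = ((1/4)*6084 + 35087)*(45305 + (1/100 - 5264)) = (1521 + 35087)*(45305 - 526399/100) = 36608*(4004101/100) = 36645532352/25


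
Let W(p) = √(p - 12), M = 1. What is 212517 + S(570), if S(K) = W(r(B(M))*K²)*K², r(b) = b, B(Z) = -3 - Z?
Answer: 212517 + 649800*I*√324903 ≈ 2.1252e+5 + 3.7039e+8*I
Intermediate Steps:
W(p) = √(-12 + p)
S(K) = K²*√(-12 - 4*K²) (S(K) = √(-12 + (-3 - 1*1)*K²)*K² = √(-12 + (-3 - 1)*K²)*K² = √(-12 - 4*K²)*K² = K²*√(-12 - 4*K²))
212517 + S(570) = 212517 + 2*570²*√(-3 - 1*570²) = 212517 + 2*324900*√(-3 - 1*324900) = 212517 + 2*324900*√(-3 - 324900) = 212517 + 2*324900*√(-324903) = 212517 + 2*324900*(I*√324903) = 212517 + 649800*I*√324903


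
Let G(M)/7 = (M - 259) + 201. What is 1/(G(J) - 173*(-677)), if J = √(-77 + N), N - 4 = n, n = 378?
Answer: 23343/2724475256 - 7*√305/13622376280 ≈ 8.5589e-6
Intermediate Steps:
N = 382 (N = 4 + 378 = 382)
J = √305 (J = √(-77 + 382) = √305 ≈ 17.464)
G(M) = -406 + 7*M (G(M) = 7*((M - 259) + 201) = 7*((-259 + M) + 201) = 7*(-58 + M) = -406 + 7*M)
1/(G(J) - 173*(-677)) = 1/((-406 + 7*√305) - 173*(-677)) = 1/((-406 + 7*√305) + 117121) = 1/(116715 + 7*√305)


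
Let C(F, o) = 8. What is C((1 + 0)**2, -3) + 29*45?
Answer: 1313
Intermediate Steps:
C((1 + 0)**2, -3) + 29*45 = 8 + 29*45 = 8 + 1305 = 1313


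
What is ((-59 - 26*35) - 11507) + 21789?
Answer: 9313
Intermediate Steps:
((-59 - 26*35) - 11507) + 21789 = ((-59 - 910) - 11507) + 21789 = (-969 - 11507) + 21789 = -12476 + 21789 = 9313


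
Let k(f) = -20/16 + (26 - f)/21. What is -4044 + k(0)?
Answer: -339697/84 ≈ -4044.0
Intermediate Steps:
k(f) = -1/84 - f/21 (k(f) = -20*1/16 + (26 - f)*(1/21) = -5/4 + (26/21 - f/21) = -1/84 - f/21)
-4044 + k(0) = -4044 + (-1/84 - 1/21*0) = -4044 + (-1/84 + 0) = -4044 - 1/84 = -339697/84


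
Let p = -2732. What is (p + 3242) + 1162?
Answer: 1672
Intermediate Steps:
(p + 3242) + 1162 = (-2732 + 3242) + 1162 = 510 + 1162 = 1672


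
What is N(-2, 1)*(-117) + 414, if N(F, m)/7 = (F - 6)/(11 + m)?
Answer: 960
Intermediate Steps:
N(F, m) = 7*(-6 + F)/(11 + m) (N(F, m) = 7*((F - 6)/(11 + m)) = 7*((-6 + F)/(11 + m)) = 7*(-6 + F)/(11 + m))
N(-2, 1)*(-117) + 414 = (7*(-6 - 2)/(11 + 1))*(-117) + 414 = (7*(-8)/12)*(-117) + 414 = (7*(1/12)*(-8))*(-117) + 414 = -14/3*(-117) + 414 = 546 + 414 = 960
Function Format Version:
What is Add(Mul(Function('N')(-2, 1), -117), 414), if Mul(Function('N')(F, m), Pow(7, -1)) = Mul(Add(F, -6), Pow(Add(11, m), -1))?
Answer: 960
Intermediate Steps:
Function('N')(F, m) = Mul(7, Pow(Add(11, m), -1), Add(-6, F)) (Function('N')(F, m) = Mul(7, Mul(Add(F, -6), Pow(Add(11, m), -1))) = Mul(7, Mul(Add(-6, F), Pow(Add(11, m), -1))) = Mul(7, Mul(Pow(Add(11, m), -1), Add(-6, F))) = Mul(7, Pow(Add(11, m), -1), Add(-6, F)))
Add(Mul(Function('N')(-2, 1), -117), 414) = Add(Mul(Mul(7, Pow(Add(11, 1), -1), Add(-6, -2)), -117), 414) = Add(Mul(Mul(7, Pow(12, -1), -8), -117), 414) = Add(Mul(Mul(7, Rational(1, 12), -8), -117), 414) = Add(Mul(Rational(-14, 3), -117), 414) = Add(546, 414) = 960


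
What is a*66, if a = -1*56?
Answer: -3696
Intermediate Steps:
a = -56
a*66 = -56*66 = -3696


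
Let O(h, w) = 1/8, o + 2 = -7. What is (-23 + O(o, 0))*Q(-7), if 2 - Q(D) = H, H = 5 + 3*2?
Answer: 1647/8 ≈ 205.88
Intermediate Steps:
o = -9 (o = -2 - 7 = -9)
O(h, w) = ⅛
H = 11 (H = 5 + 6 = 11)
Q(D) = -9 (Q(D) = 2 - 1*11 = 2 - 11 = -9)
(-23 + O(o, 0))*Q(-7) = (-23 + ⅛)*(-9) = -183/8*(-9) = 1647/8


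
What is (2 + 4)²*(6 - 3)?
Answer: 108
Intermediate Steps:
(2 + 4)²*(6 - 3) = 6²*3 = 36*3 = 108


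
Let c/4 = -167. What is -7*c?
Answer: 4676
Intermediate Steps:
c = -668 (c = 4*(-167) = -668)
-7*c = -7*(-668) = 4676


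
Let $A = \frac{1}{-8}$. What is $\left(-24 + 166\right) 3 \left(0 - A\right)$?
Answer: $\frac{213}{4} \approx 53.25$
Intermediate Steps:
$A = - \frac{1}{8} \approx -0.125$
$\left(-24 + 166\right) 3 \left(0 - A\right) = \left(-24 + 166\right) 3 \left(0 - - \frac{1}{8}\right) = 142 \cdot 3 \left(0 + \frac{1}{8}\right) = 142 \cdot 3 \cdot \frac{1}{8} = 142 \cdot \frac{3}{8} = \frac{213}{4}$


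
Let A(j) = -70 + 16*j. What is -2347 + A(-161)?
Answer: -4993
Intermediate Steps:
-2347 + A(-161) = -2347 + (-70 + 16*(-161)) = -2347 + (-70 - 2576) = -2347 - 2646 = -4993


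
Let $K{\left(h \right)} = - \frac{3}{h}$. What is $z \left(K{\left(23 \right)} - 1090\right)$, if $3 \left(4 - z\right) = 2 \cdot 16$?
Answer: $\frac{501460}{69} \approx 7267.5$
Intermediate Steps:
$z = - \frac{20}{3}$ ($z = 4 - \frac{2 \cdot 16}{3} = 4 - \frac{32}{3} = - \frac{20}{3} \approx -6.6667$)
$z \left(K{\left(23 \right)} - 1090\right) = - \frac{20 \left(- \frac{3}{23} - 1090\right)}{3} = \left(- \frac{20}{3}\right) \left(- \frac{25073}{23}\right) = \frac{501460}{69}$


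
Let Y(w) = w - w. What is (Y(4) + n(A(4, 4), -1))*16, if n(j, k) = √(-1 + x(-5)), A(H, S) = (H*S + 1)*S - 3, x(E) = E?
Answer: 16*I*√6 ≈ 39.192*I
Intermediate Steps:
A(H, S) = -3 + S*(1 + H*S) (A(H, S) = (1 + H*S)*S - 3 = S*(1 + H*S) - 3 = -3 + S*(1 + H*S))
Y(w) = 0
n(j, k) = I*√6 (n(j, k) = √(-1 - 5) = √(-6) = I*√6)
(Y(4) + n(A(4, 4), -1))*16 = (0 + I*√6)*16 = (I*√6)*16 = 16*I*√6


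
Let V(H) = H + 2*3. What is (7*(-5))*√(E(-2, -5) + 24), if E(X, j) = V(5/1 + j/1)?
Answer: -35*√30 ≈ -191.70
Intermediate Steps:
V(H) = 6 + H (V(H) = H + 6 = 6 + H)
E(X, j) = 11 + j (E(X, j) = 6 + (5/1 + j/1) = 6 + (5*1 + j*1) = 6 + (5 + j) = 11 + j)
(7*(-5))*√(E(-2, -5) + 24) = (7*(-5))*√((11 - 5) + 24) = -35*√(6 + 24) = -35*√30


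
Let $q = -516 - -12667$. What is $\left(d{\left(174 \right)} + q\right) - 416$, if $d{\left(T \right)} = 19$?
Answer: $11754$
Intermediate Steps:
$q = 12151$ ($q = -516 + 12667 = 12151$)
$\left(d{\left(174 \right)} + q\right) - 416 = \left(19 + 12151\right) - 416 = 12170 - 416 = 11754$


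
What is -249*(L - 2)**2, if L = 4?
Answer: -996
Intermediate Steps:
-249*(L - 2)**2 = -249*(4 - 2)**2 = -249*2**2 = -249*4 = -996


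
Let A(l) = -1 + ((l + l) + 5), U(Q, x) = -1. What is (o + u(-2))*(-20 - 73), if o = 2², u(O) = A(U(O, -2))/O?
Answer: -279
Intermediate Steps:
A(l) = 4 + 2*l (A(l) = -1 + (2*l + 5) = -1 + (5 + 2*l) = 4 + 2*l)
u(O) = 2/O (u(O) = (4 + 2*(-1))/O = (4 - 2)/O = 2/O)
o = 4
(o + u(-2))*(-20 - 73) = (4 + 2/(-2))*(-20 - 73) = (4 + 2*(-½))*(-93) = (4 - 1)*(-93) = 3*(-93) = -279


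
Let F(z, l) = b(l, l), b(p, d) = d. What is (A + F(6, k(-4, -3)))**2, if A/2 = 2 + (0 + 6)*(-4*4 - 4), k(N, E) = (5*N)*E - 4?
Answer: 32400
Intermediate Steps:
k(N, E) = -4 + 5*E*N (k(N, E) = 5*E*N - 4 = -4 + 5*E*N)
F(z, l) = l
A = -236 (A = 2*(2 + (0 + 6)*(-4*4 - 4)) = 2*(2 + 6*(-16 - 4)) = 2*(2 + 6*(-20)) = 2*(2 - 120) = 2*(-118) = -236)
(A + F(6, k(-4, -3)))**2 = (-236 + (-4 + 5*(-3)*(-4)))**2 = (-236 + (-4 + 60))**2 = (-236 + 56)**2 = (-180)**2 = 32400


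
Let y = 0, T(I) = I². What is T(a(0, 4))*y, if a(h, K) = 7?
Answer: 0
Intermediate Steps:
T(a(0, 4))*y = 7²*0 = 49*0 = 0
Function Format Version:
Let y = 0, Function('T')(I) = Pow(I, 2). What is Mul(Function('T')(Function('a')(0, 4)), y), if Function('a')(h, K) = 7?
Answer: 0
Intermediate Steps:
Mul(Function('T')(Function('a')(0, 4)), y) = Mul(Pow(7, 2), 0) = Mul(49, 0) = 0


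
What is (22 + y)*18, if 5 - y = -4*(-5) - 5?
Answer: 216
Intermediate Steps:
y = -10 (y = 5 - (-4*(-5) - 5) = 5 - (20 - 5) = 5 - 1*15 = 5 - 15 = -10)
(22 + y)*18 = (22 - 10)*18 = 12*18 = 216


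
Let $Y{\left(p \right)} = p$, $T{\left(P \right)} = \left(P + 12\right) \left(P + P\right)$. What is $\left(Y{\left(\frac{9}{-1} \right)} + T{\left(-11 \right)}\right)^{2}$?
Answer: $961$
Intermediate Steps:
$T{\left(P \right)} = 2 P \left(12 + P\right)$ ($T{\left(P \right)} = \left(12 + P\right) 2 P = 2 P \left(12 + P\right)$)
$\left(Y{\left(\frac{9}{-1} \right)} + T{\left(-11 \right)}\right)^{2} = \left(\frac{9}{-1} + 2 \left(-11\right) \left(12 - 11\right)\right)^{2} = \left(9 \left(-1\right) + 2 \left(-11\right) 1\right)^{2} = \left(-9 - 22\right)^{2} = \left(-31\right)^{2} = 961$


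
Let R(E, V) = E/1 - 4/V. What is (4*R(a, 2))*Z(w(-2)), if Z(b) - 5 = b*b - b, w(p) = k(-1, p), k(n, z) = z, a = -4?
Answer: -264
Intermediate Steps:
w(p) = p
R(E, V) = E - 4/V (R(E, V) = E*1 - 4/V = E - 4/V)
Z(b) = 5 + b**2 - b (Z(b) = 5 + (b*b - b) = 5 + (b**2 - b) = 5 + b**2 - b)
(4*R(a, 2))*Z(w(-2)) = (4*(-4 - 4/2))*(5 + (-2)**2 - 1*(-2)) = (4*(-4 - 4*1/2))*(5 + 4 + 2) = (4*(-4 - 2))*11 = (4*(-6))*11 = -24*11 = -264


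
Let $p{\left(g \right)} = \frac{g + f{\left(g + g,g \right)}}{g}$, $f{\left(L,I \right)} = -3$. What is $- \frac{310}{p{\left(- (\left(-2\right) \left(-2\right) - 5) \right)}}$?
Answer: $155$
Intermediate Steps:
$p{\left(g \right)} = \frac{-3 + g}{g}$ ($p{\left(g \right)} = \frac{g - 3}{g} = \frac{-3 + g}{g}$)
$- \frac{310}{p{\left(- (\left(-2\right) \left(-2\right) - 5) \right)}} = - \frac{310}{\frac{1}{\left(-1\right) \left(\left(-2\right) \left(-2\right) - 5\right)} \left(-3 - \left(\left(-2\right) \left(-2\right) - 5\right)\right)} = - \frac{310}{\frac{1}{\left(-1\right) \left(4 - 5\right)} \left(-3 - \left(4 - 5\right)\right)} = - \frac{310}{\frac{1}{\left(-1\right) \left(-1\right)} \left(-3 - -1\right)} = - \frac{310}{1^{-1} \left(-3 + 1\right)} = - \frac{310}{1 \left(-2\right)} = - \frac{310}{-2} = \left(-310\right) \left(- \frac{1}{2}\right) = 155$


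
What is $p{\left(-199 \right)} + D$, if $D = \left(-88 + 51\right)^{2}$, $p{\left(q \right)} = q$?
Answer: $1170$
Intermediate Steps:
$D = 1369$ ($D = \left(-37\right)^{2} = 1369$)
$p{\left(-199 \right)} + D = -199 + 1369 = 1170$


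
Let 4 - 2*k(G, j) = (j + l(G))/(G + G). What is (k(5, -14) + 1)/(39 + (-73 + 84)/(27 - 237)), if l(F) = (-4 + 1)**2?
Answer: 1365/16358 ≈ 0.083445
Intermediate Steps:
l(F) = 9 (l(F) = (-3)**2 = 9)
k(G, j) = 2 - (9 + j)/(4*G) (k(G, j) = 2 - (j + 9)/(2*(G + G)) = 2 - (9 + j)/(2*(2*G)) = 2 - (9 + j)*1/(2*G)/2 = 2 - (9 + j)/(4*G))
(k(5, -14) + 1)/(39 + (-73 + 84)/(27 - 237)) = ((1/4)*(-9 - 1*(-14) + 8*5)/5 + 1)/(39 + (-73 + 84)/(27 - 237)) = ((1/4)*(1/5)*(-9 + 14 + 40) + 1)/(39 + 11/(-210)) = ((1/4)*(1/5)*45 + 1)/(39 + 11*(-1/210)) = (9/4 + 1)/(39 - 11/210) = 13/(4*(8179/210)) = (13/4)*(210/8179) = 1365/16358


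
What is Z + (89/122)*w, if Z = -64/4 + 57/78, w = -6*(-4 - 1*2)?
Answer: 17435/1586 ≈ 10.993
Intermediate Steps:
w = 36 (w = -6*(-4 - 2) = -6*(-6) = 36)
Z = -397/26 (Z = -64*¼ + 57*(1/78) = -16 + 19/26 = -397/26 ≈ -15.269)
Z + (89/122)*w = -397/26 + (89/122)*36 = -397/26 + 1602/61 = 17435/1586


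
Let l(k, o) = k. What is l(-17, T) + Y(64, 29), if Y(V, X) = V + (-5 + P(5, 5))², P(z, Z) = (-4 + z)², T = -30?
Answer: 63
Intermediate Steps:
Y(V, X) = 16 + V (Y(V, X) = V + (-5 + (-4 + 5)²)² = V + (-5 + 1²)² = V + (-5 + 1)² = V + (-4)² = V + 16 = 16 + V)
l(-17, T) + Y(64, 29) = -17 + (16 + 64) = -17 + 80 = 63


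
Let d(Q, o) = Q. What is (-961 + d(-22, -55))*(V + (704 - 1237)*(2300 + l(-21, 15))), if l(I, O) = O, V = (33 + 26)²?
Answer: 1209496962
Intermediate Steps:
V = 3481 (V = 59² = 3481)
(-961 + d(-22, -55))*(V + (704 - 1237)*(2300 + l(-21, 15))) = (-961 - 22)*(3481 + (704 - 1237)*(2300 + 15)) = -983*(3481 - 533*2315) = -983*(3481 - 1233895) = -983*(-1230414) = 1209496962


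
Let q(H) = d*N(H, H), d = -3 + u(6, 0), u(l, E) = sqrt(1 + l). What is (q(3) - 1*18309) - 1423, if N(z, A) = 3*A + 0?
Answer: -19759 + 9*sqrt(7) ≈ -19735.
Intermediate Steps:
N(z, A) = 3*A
d = -3 + sqrt(7) (d = -3 + sqrt(1 + 6) = -3 + sqrt(7) ≈ -0.35425)
q(H) = 3*H*(-3 + sqrt(7)) (q(H) = (-3 + sqrt(7))*(3*H) = 3*H*(-3 + sqrt(7)))
(q(3) - 1*18309) - 1423 = (3*3*(-3 + sqrt(7)) - 1*18309) - 1423 = ((-27 + 9*sqrt(7)) - 18309) - 1423 = (-18336 + 9*sqrt(7)) - 1423 = -19759 + 9*sqrt(7)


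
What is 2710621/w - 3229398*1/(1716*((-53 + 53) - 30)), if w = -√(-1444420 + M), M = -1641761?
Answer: 179411/2860 + 2710621*I*√38101/342909 ≈ 62.731 + 1543.0*I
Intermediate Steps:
w = -9*I*√38101 (w = -√(-1444420 - 1641761) = -√(-3086181) = -9*I*√38101 ≈ -1756.8*I)
2710621/w - 3229398*1/(1716*((-53 + 53) - 30)) = 2710621/((-9*I*√38101)) - 3229398*1/(1716*((-53 + 53) - 30)) = 2710621*(I*√38101/342909) - 3229398*1/(1716*(0 - 30)) = 2710621*I*√38101/342909 - 3229398/(1716*(-30)) = 2710621*I*√38101/342909 - 3229398/(-51480) = 2710621*I*√38101/342909 - 3229398*(-1/51480) = 2710621*I*√38101/342909 + 179411/2860 = 179411/2860 + 2710621*I*√38101/342909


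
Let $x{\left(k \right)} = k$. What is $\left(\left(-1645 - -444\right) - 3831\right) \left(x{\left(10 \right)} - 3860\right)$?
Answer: $19373200$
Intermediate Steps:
$\left(\left(-1645 - -444\right) - 3831\right) \left(x{\left(10 \right)} - 3860\right) = \left(\left(-1645 - -444\right) - 3831\right) \left(10 - 3860\right) = \left(\left(-1645 + 444\right) - 3831\right) \left(-3850\right) = \left(-1201 - 3831\right) \left(-3850\right) = \left(-5032\right) \left(-3850\right) = 19373200$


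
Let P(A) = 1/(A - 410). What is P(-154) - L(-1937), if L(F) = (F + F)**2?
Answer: -8464442065/564 ≈ -1.5008e+7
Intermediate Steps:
L(F) = 4*F**2 (L(F) = (2*F)**2 = 4*F**2)
P(A) = 1/(-410 + A)
P(-154) - L(-1937) = 1/(-410 - 154) - 4*(-1937)**2 = 1/(-564) - 4*3751969 = -1/564 - 1*15007876 = -1/564 - 15007876 = -8464442065/564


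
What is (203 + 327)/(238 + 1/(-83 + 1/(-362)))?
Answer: 7962455/3575412 ≈ 2.2270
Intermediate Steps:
(203 + 327)/(238 + 1/(-83 + 1/(-362))) = 530/(238 + 1/(-83 - 1/362)) = 530/(238 + 1/(-30047/362)) = 530/(238 - 362/30047) = 530/(7150824/30047) = 530*(30047/7150824) = 7962455/3575412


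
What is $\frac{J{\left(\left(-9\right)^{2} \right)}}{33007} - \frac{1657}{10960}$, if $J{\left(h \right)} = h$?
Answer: $- \frac{53804839}{361756720} \approx -0.14873$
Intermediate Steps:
$\frac{J{\left(\left(-9\right)^{2} \right)}}{33007} - \frac{1657}{10960} = \frac{\left(-9\right)^{2}}{33007} - \frac{1657}{10960} = 81 \cdot \frac{1}{33007} - \frac{1657}{10960} = \frac{81}{33007} - \frac{1657}{10960} = - \frac{53804839}{361756720}$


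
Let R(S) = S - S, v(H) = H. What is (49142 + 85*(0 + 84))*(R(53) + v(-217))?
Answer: -12213194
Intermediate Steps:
R(S) = 0
(49142 + 85*(0 + 84))*(R(53) + v(-217)) = (49142 + 85*(0 + 84))*(0 - 217) = (49142 + 85*84)*(-217) = (49142 + 7140)*(-217) = 56282*(-217) = -12213194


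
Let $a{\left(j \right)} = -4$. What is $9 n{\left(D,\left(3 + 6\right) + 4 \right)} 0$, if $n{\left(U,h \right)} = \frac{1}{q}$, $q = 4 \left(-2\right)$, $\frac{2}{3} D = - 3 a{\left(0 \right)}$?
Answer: $0$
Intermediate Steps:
$D = 18$ ($D = \frac{3 \left(\left(-3\right) \left(-4\right)\right)}{2} = \frac{3}{2} \cdot 12 = 18$)
$q = -8$
$n{\left(U,h \right)} = - \frac{1}{8}$ ($n{\left(U,h \right)} = \frac{1}{-8} = - \frac{1}{8}$)
$9 n{\left(D,\left(3 + 6\right) + 4 \right)} 0 = 9 \left(- \frac{1}{8}\right) 0 = \left(- \frac{9}{8}\right) 0 = 0$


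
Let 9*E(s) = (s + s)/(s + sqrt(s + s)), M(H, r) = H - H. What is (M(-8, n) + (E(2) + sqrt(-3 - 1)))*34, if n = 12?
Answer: 34/9 + 68*I ≈ 3.7778 + 68.0*I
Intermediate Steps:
M(H, r) = 0
E(s) = 2*s/(9*(s + sqrt(2)*sqrt(s))) (E(s) = ((s + s)/(s + sqrt(s + s)))/9 = ((2*s)/(s + sqrt(2*s)))/9 = ((2*s)/(s + sqrt(2)*sqrt(s)))/9 = (2*s/(s + sqrt(2)*sqrt(s)))/9 = 2*s/(9*(s + sqrt(2)*sqrt(s))))
(M(-8, n) + (E(2) + sqrt(-3 - 1)))*34 = (0 + ((2/9)*2/(2 + sqrt(2)*sqrt(2)) + sqrt(-3 - 1)))*34 = (0 + ((2/9)*2/(2 + 2) + sqrt(-4)))*34 = (0 + ((2/9)*2/4 + 2*I))*34 = (0 + ((2/9)*2*(1/4) + 2*I))*34 = (0 + (1/9 + 2*I))*34 = (1/9 + 2*I)*34 = 34/9 + 68*I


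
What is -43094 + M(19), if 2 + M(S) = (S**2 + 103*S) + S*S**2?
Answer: -33919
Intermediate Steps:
M(S) = -2 + S**2 + S**3 + 103*S (M(S) = -2 + ((S**2 + 103*S) + S*S**2) = -2 + ((S**2 + 103*S) + S**3) = -2 + (S**2 + S**3 + 103*S) = -2 + S**2 + S**3 + 103*S)
-43094 + M(19) = -43094 + (-2 + 19**2 + 19**3 + 103*19) = -43094 + (-2 + 361 + 6859 + 1957) = -43094 + 9175 = -33919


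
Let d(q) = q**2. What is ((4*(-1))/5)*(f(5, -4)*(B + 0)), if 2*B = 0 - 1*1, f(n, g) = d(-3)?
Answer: 18/5 ≈ 3.6000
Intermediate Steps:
f(n, g) = 9 (f(n, g) = (-3)**2 = 9)
B = -1/2 (B = (0 - 1*1)/2 = (0 - 1)/2 = (1/2)*(-1) = -1/2 ≈ -0.50000)
((4*(-1))/5)*(f(5, -4)*(B + 0)) = ((4*(-1))/5)*(9*(-1/2 + 0)) = (-4*1/5)*(9*(-1/2)) = -4/5*(-9/2) = 18/5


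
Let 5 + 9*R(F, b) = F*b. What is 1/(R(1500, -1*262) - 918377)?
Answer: -9/8658398 ≈ -1.0395e-6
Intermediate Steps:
R(F, b) = -5/9 + F*b/9 (R(F, b) = -5/9 + (F*b)/9 = -5/9 + F*b/9)
1/(R(1500, -1*262) - 918377) = 1/((-5/9 + (⅑)*1500*(-1*262)) - 918377) = 1/((-5/9 + (⅑)*1500*(-262)) - 918377) = 1/((-5/9 - 131000/3) - 918377) = 1/(-393005/9 - 918377) = 1/(-8658398/9) = -9/8658398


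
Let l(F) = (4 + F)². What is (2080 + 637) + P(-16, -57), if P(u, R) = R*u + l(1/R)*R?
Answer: 155324/57 ≈ 2725.0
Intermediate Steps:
P(u, R) = R*u + R*(4 + 1/R)² (P(u, R) = R*u + (4 + 1/R)²*R = R*u + R*(4 + 1/R)²)
(2080 + 637) + P(-16, -57) = (2080 + 637) + (-57*(-16) + (1 + 4*(-57))²/(-57)) = 2717 + (912 - (1 - 228)²/57) = 2717 + (912 - 1/57*(-227)²) = 2717 + (912 - 1/57*51529) = 2717 + (912 - 51529/57) = 2717 + 455/57 = 155324/57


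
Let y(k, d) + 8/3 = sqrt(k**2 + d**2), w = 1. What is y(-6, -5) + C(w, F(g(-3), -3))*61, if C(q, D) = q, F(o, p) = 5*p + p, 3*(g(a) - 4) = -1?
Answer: 175/3 + sqrt(61) ≈ 66.144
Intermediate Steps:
g(a) = 11/3 (g(a) = 4 + (1/3)*(-1) = 4 - 1/3 = 11/3)
y(k, d) = -8/3 + sqrt(d**2 + k**2) (y(k, d) = -8/3 + sqrt(k**2 + d**2) = -8/3 + sqrt(d**2 + k**2))
F(o, p) = 6*p
y(-6, -5) + C(w, F(g(-3), -3))*61 = (-8/3 + sqrt((-5)**2 + (-6)**2)) + 1*61 = (-8/3 + sqrt(25 + 36)) + 61 = (-8/3 + sqrt(61)) + 61 = 175/3 + sqrt(61)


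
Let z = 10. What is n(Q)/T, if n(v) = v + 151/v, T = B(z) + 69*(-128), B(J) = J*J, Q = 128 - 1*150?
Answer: 635/192104 ≈ 0.0033055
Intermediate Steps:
Q = -22 (Q = 128 - 150 = -22)
B(J) = J**2
T = -8732 (T = 10**2 + 69*(-128) = 100 - 8832 = -8732)
n(Q)/T = (-22 + 151/(-22))/(-8732) = (-22 + 151*(-1/22))*(-1/8732) = (-22 - 151/22)*(-1/8732) = -635/22*(-1/8732) = 635/192104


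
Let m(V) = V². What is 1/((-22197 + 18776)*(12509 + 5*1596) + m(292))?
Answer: -1/70007605 ≈ -1.4284e-8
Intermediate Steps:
1/((-22197 + 18776)*(12509 + 5*1596) + m(292)) = 1/((-22197 + 18776)*(12509 + 5*1596) + 292²) = 1/(-3421*(12509 + 7980) + 85264) = 1/(-3421*20489 + 85264) = 1/(-70092869 + 85264) = 1/(-70007605) = -1/70007605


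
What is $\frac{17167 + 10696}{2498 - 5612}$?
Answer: $- \frac{27863}{3114} \approx -8.9477$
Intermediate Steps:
$\frac{17167 + 10696}{2498 - 5612} = \frac{27863}{-3114} = 27863 \left(- \frac{1}{3114}\right) = - \frac{27863}{3114}$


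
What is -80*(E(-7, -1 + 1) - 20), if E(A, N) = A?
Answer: 2160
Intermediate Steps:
-80*(E(-7, -1 + 1) - 20) = -80*(-7 - 20) = -80*(-27) = 2160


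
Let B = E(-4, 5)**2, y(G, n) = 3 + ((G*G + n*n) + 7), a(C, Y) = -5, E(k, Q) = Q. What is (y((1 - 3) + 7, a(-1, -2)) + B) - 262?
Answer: -177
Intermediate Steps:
y(G, n) = 10 + G**2 + n**2 (y(G, n) = 3 + ((G**2 + n**2) + 7) = 3 + (7 + G**2 + n**2) = 10 + G**2 + n**2)
B = 25 (B = 5**2 = 25)
(y((1 - 3) + 7, a(-1, -2)) + B) - 262 = ((10 + ((1 - 3) + 7)**2 + (-5)**2) + 25) - 262 = ((10 + (-2 + 7)**2 + 25) + 25) - 262 = ((10 + 5**2 + 25) + 25) - 262 = ((10 + 25 + 25) + 25) - 262 = (60 + 25) - 262 = 85 - 262 = -177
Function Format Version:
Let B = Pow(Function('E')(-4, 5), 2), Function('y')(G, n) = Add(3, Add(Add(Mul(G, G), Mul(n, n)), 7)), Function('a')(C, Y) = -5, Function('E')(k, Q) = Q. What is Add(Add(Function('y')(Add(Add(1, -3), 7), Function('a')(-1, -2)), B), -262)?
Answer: -177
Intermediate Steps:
Function('y')(G, n) = Add(10, Pow(G, 2), Pow(n, 2)) (Function('y')(G, n) = Add(3, Add(Add(Pow(G, 2), Pow(n, 2)), 7)) = Add(3, Add(7, Pow(G, 2), Pow(n, 2))) = Add(10, Pow(G, 2), Pow(n, 2)))
B = 25 (B = Pow(5, 2) = 25)
Add(Add(Function('y')(Add(Add(1, -3), 7), Function('a')(-1, -2)), B), -262) = Add(Add(Add(10, Pow(Add(Add(1, -3), 7), 2), Pow(-5, 2)), 25), -262) = Add(Add(Add(10, Pow(Add(-2, 7), 2), 25), 25), -262) = Add(Add(Add(10, Pow(5, 2), 25), 25), -262) = Add(Add(Add(10, 25, 25), 25), -262) = Add(Add(60, 25), -262) = Add(85, -262) = -177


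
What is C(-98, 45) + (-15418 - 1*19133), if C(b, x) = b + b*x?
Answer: -39059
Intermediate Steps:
C(-98, 45) + (-15418 - 1*19133) = -98*(1 + 45) + (-15418 - 1*19133) = -98*46 + (-15418 - 19133) = -4508 - 34551 = -39059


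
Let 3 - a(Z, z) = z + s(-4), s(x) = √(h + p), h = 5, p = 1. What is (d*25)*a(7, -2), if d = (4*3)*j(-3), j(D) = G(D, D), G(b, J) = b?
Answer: -4500 + 900*√6 ≈ -2295.5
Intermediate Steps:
s(x) = √6 (s(x) = √(5 + 1) = √6)
j(D) = D
a(Z, z) = 3 - z - √6 (a(Z, z) = 3 - (z + √6) = 3 + (-z - √6) = 3 - z - √6)
d = -36 (d = (4*3)*(-3) = 12*(-3) = -36)
(d*25)*a(7, -2) = (-36*25)*(3 - 1*(-2) - √6) = -900*(3 + 2 - √6) = -900*(5 - √6) = -4500 + 900*√6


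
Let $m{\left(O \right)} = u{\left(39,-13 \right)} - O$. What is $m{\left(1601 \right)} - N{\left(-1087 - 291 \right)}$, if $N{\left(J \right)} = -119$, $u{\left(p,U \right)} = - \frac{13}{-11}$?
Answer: $- \frac{16289}{11} \approx -1480.8$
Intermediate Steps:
$u{\left(p,U \right)} = \frac{13}{11}$ ($u{\left(p,U \right)} = \left(-13\right) \left(- \frac{1}{11}\right) = \frac{13}{11}$)
$m{\left(O \right)} = \frac{13}{11} - O$
$m{\left(1601 \right)} - N{\left(-1087 - 291 \right)} = \left(\frac{13}{11} - 1601\right) - -119 = \left(\frac{13}{11} - 1601\right) + 119 = - \frac{17598}{11} + 119 = - \frac{16289}{11}$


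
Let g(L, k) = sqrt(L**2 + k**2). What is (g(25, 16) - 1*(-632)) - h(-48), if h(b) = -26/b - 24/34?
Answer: 257923/408 + sqrt(881) ≈ 661.85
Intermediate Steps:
h(b) = -12/17 - 26/b (h(b) = -26/b - 24*1/34 = -26/b - 12/17 = -12/17 - 26/b)
(g(25, 16) - 1*(-632)) - h(-48) = (sqrt(25**2 + 16**2) - 1*(-632)) - (-12/17 - 26/(-48)) = (sqrt(625 + 256) + 632) - (-12/17 - 26*(-1/48)) = (sqrt(881) + 632) - (-12/17 + 13/24) = (632 + sqrt(881)) - 1*(-67/408) = (632 + sqrt(881)) + 67/408 = 257923/408 + sqrt(881)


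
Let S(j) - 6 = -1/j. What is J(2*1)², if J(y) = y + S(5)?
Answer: 1521/25 ≈ 60.840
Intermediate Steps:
S(j) = 6 - 1/j
J(y) = 29/5 + y (J(y) = y + (6 - 1/5) = y + (6 - 1*⅕) = y + (6 - ⅕) = y + 29/5 = 29/5 + y)
J(2*1)² = (29/5 + 2*1)² = (29/5 + 2)² = (39/5)² = 1521/25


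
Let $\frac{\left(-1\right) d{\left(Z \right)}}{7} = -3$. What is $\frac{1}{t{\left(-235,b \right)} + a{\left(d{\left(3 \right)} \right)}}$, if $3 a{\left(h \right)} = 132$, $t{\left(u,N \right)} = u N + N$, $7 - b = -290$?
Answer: $- \frac{1}{69454} \approx -1.4398 \cdot 10^{-5}$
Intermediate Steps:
$b = 297$ ($b = 7 - -290 = 7 + 290 = 297$)
$d{\left(Z \right)} = 21$ ($d{\left(Z \right)} = \left(-7\right) \left(-3\right) = 21$)
$t{\left(u,N \right)} = N + N u$ ($t{\left(u,N \right)} = N u + N = N + N u$)
$a{\left(h \right)} = 44$ ($a{\left(h \right)} = \frac{1}{3} \cdot 132 = 44$)
$\frac{1}{t{\left(-235,b \right)} + a{\left(d{\left(3 \right)} \right)}} = \frac{1}{297 \left(1 - 235\right) + 44} = \frac{1}{297 \left(-234\right) + 44} = \frac{1}{-69498 + 44} = \frac{1}{-69454} = - \frac{1}{69454}$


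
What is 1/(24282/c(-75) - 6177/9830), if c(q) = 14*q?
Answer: -344050/8172597 ≈ -0.042098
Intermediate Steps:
1/(24282/c(-75) - 6177/9830) = 1/(24282/((14*(-75))) - 6177/9830) = 1/(24282/(-1050) - 6177*1/9830) = 1/(24282*(-1/1050) - 6177/9830) = 1/(-4047/175 - 6177/9830) = 1/(-8172597/344050) = -344050/8172597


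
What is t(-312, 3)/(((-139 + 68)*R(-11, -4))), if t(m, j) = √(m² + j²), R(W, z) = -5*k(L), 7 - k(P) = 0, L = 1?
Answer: 3*√10817/2485 ≈ 0.12556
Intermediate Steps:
k(P) = 7 (k(P) = 7 - 1*0 = 7 + 0 = 7)
R(W, z) = -35 (R(W, z) = -5*7 = -35)
t(m, j) = √(j² + m²)
t(-312, 3)/(((-139 + 68)*R(-11, -4))) = √(3² + (-312)²)/(((-139 + 68)*(-35))) = √(9 + 97344)/((-71*(-35))) = √97353/2485 = (3*√10817)*(1/2485) = 3*√10817/2485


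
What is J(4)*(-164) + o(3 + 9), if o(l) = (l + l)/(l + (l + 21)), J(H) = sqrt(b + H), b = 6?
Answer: 8/15 - 164*sqrt(10) ≈ -518.08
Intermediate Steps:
J(H) = sqrt(6 + H)
o(l) = 2*l/(21 + 2*l) (o(l) = (2*l)/(l + (21 + l)) = (2*l)/(21 + 2*l) = 2*l/(21 + 2*l))
J(4)*(-164) + o(3 + 9) = sqrt(6 + 4)*(-164) + 2*(3 + 9)/(21 + 2*(3 + 9)) = sqrt(10)*(-164) + 2*12/(21 + 2*12) = -164*sqrt(10) + 2*12/(21 + 24) = -164*sqrt(10) + 2*12/45 = -164*sqrt(10) + 2*12*(1/45) = -164*sqrt(10) + 8/15 = 8/15 - 164*sqrt(10)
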